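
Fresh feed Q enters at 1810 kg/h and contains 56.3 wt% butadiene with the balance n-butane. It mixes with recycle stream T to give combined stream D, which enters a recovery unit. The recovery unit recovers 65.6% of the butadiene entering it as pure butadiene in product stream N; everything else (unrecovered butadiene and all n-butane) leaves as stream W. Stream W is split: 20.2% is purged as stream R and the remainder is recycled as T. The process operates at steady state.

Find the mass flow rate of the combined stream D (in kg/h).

5320 kg/h

n-butane enters only via Q and leaves only via the purge: 1810×0.437 = 0.202×(n-butane in W), and the recovery unit passes all n-butane, so n-butane in D = n-butane in W = 3915.7 kg/h.
butadiene in D: m_A = 1810×0.563 + (1−0.202)·(1−0.656)·m_A, so m_A = 1019/0.7255 = 1404.6 kg/h.
D = 1404.6 + 3915.7 = 5320.3 kg/h.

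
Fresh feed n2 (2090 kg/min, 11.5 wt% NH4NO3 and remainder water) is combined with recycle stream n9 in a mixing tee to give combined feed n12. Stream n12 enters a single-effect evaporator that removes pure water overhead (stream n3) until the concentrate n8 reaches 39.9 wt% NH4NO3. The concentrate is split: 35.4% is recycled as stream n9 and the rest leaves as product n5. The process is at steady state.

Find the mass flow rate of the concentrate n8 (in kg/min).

932.5 kg/min

Overall NH4NO3 balance (none leaves overhead): NH4NO3 in fresh feed = NH4NO3 in product, i.e. 2090×0.115 = (1−0.354)·n8·0.399.
n8 = 240.35/(0.399×0.646) = 932.48 kg/min.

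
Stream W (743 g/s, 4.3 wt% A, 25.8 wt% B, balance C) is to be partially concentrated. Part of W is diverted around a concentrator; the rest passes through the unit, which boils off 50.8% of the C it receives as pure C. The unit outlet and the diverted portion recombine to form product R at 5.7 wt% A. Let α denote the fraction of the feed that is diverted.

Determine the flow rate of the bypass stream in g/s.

All 743×0.043 = 31.949 g/s of A reaches R, so R = 31.949/0.057 = 560.51 g/s and vapour = 182.49 g/s.
The evaporator receives (1−α)·743 of feed at 0.699 C and removes 0.508 of that C:
0.508×0.699×(1−α)×743 = 182.49
(1−α) = 182.49/263.83 = 0.6917;  α = 0.3083.
Bypass flow = 0.3083×743 = 229.07 g/s.

229.1 g/s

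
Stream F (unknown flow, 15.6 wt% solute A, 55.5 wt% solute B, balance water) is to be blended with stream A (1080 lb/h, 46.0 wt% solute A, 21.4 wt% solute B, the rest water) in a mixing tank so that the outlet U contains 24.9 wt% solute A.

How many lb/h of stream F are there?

2450 lb/h

Let F be the unknown flow. Total out = 1080 + F.
solute A balance: 496.8 + 0.156·F = 0.249·(1080 + F)
(0.156 − 0.249)·F = 0.249×1080 − 496.8 = -227.88
F = -227.88 / -0.093 = 2450.3 lb/h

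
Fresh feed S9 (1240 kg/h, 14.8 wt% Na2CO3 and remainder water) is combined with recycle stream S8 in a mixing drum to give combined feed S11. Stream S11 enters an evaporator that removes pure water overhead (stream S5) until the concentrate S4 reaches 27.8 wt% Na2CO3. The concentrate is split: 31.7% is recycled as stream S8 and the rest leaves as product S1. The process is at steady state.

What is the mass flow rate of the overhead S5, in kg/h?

579.9 kg/h

Overall Na2CO3 balance (none leaves overhead): Na2CO3 in fresh feed = Na2CO3 in product, i.e. 1240×0.148 = (1−0.317)·S4·0.278.
S4 = 183.52/(0.278×0.683) = 966.54 kg/h.
Recycle S8 = 0.317×966.54 = 306.39 kg/h.
Combined feed S11 = 1240 + 306.39 = 1546.4 kg/h.
Overhead S5 = S11 − S4 = 1546.4 − 966.54 = 579.86 kg/h.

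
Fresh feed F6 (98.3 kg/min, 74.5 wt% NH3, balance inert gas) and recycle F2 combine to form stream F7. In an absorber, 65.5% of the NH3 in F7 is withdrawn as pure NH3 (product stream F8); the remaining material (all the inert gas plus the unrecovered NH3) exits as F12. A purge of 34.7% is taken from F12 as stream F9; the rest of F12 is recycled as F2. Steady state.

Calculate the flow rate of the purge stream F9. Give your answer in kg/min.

inert gas enters only via F6 and leaves only via the purge: 98.3×0.255 = 0.347×(inert gas in F12), and the absorber passes all inert gas, so inert gas in F7 = inert gas in F12 = 72.238 kg/min.
NH3 in F7: m_A = 98.3×0.745 + (1−0.347)·(1−0.655)·m_A, so m_A = 73.233/0.7747 = 94.53 kg/min.
F12 = (1−0.655)×94.53 + 72.238 = 104.85 kg/min.
Purge F9 = 0.347×104.85 = 36.383 kg/min.

36.38 kg/min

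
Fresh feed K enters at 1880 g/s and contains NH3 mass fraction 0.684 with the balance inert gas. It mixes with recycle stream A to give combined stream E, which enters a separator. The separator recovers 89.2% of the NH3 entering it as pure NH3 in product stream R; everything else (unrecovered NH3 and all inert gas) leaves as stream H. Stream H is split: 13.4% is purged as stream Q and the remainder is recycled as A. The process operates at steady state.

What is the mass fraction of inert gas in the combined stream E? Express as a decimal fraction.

inert gas enters only via K and leaves only via the purge: 1880×0.316 = 0.134×(inert gas in H), and the separator passes all inert gas, so inert gas in E = inert gas in H = 4433.4 g/s.
NH3 in E: m_A = 1880×0.684 + (1−0.134)·(1−0.892)·m_A, so m_A = 1285.9/0.9065 = 1418.6 g/s.
E = 1418.6 + 4433.4 = 5852 g/s.
inert gas fraction in E = 4433.4/5852 = 0.758.

0.758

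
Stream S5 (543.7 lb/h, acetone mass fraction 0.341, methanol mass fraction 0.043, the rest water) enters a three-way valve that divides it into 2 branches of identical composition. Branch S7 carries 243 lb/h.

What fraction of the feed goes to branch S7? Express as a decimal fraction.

0.447

Fraction to S7 = 243/543.7 = 0.4469.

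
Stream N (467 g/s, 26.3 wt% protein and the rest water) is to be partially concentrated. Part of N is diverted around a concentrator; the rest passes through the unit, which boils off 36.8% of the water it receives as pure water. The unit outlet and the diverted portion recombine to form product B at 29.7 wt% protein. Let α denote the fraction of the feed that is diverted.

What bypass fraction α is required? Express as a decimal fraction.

All 467×0.263 = 122.82 g/s of protein reaches B, so B = 122.82/0.297 = 413.54 g/s and vapour = 53.461 g/s.
The evaporator receives (1−α)·467 of feed at 0.737 water and removes 0.368 of that water:
0.368×0.737×(1−α)×467 = 53.461
(1−α) = 53.461/126.66 = 0.4221;  α = 0.5779.

0.578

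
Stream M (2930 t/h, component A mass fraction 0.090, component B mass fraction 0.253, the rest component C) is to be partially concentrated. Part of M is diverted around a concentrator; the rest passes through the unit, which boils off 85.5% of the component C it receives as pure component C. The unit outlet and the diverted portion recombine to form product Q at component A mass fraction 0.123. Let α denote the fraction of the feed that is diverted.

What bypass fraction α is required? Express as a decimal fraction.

0.522

All 2930×0.090 = 263.7 t/h of component A reaches Q, so Q = 263.7/0.123 = 2143.9 t/h and vapour = 786.1 t/h.
The evaporator receives (1−α)·2930 of feed at 0.657 component C and removes 0.855 of that component C:
0.855×0.657×(1−α)×2930 = 786.1
(1−α) = 786.1/1645.9 = 0.4776;  α = 0.5224.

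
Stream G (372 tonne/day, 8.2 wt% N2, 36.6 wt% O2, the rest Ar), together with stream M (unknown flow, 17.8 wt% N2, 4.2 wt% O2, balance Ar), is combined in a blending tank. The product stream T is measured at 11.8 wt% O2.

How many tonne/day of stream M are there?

Let M be the unknown flow. Total out = 372 + M.
O2 balance: 136.15 + 0.042·M = 0.118·(372 + M)
(0.042 − 0.118)·M = 0.118×372 − 136.15 = -92.256
M = -92.256 / -0.076 = 1213.9 tonne/day

1214 tonne/day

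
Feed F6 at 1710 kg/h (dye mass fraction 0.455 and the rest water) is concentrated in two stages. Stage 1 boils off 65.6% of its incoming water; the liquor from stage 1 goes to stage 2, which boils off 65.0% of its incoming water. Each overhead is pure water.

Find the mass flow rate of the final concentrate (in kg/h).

890.3 kg/h

water in feed = 1710×0.545 = 931.95 kg/h.
After stage 1: water left = (1−0.656)×931.95 = 320.59; stream total = 1098.6 kg/h.
After stage 2: water left = (1−0.650)×320.59 = 112.21; final concentrate = 890.26 kg/h.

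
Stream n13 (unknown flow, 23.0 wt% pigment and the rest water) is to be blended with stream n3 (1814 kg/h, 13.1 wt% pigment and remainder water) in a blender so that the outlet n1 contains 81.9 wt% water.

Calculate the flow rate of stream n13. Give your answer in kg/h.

1851 kg/h

Let n13 be the unknown flow. Total out = 1814 + n13.
water balance: 1576.4 + 0.770·n13 = 0.819·(1814 + n13)
(0.770 − 0.819)·n13 = 0.819×1814 − 1576.4 = -90.7
n13 = -90.7 / -0.049 = 1851 kg/h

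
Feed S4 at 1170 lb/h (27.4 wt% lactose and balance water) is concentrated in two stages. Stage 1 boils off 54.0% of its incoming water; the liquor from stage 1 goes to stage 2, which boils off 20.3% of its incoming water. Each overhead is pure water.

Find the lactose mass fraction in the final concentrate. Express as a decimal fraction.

0.507

water in feed = 1170×0.726 = 849.42 lb/h.
After stage 1: water left = (1−0.540)×849.42 = 390.73; stream total = 711.31 lb/h.
After stage 2: water left = (1−0.203)×390.73 = 311.41; final concentrate = 631.99 lb/h.
lactose fraction = 320.58/631.99 = 0.507.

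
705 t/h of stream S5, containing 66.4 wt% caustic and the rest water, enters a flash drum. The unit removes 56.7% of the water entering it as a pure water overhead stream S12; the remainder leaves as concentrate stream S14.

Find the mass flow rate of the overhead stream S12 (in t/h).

water entering = 705×0.336 = 236.88 t/h; overhead removed = 0.567×236.88 = 134.31 t/h.

134.3 t/h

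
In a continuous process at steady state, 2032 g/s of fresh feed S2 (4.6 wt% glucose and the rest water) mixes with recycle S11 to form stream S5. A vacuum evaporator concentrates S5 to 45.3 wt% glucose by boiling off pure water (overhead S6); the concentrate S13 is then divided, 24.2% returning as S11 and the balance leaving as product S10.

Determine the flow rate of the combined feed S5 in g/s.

2098 g/s

Overall glucose balance (none leaves overhead): glucose in fresh feed = glucose in product, i.e. 2032×0.046 = (1−0.242)·S13·0.453.
S13 = 93.472/(0.453×0.758) = 272.22 g/s.
Recycle S11 = 0.242×272.22 = 65.876 g/s.
Combined feed S5 = 2032 + 65.876 = 2097.9 g/s.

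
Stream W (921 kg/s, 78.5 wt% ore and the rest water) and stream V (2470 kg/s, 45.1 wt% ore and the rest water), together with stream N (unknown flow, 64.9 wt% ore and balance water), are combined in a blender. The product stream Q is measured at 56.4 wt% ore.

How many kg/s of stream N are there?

889 kg/s

Let N be the unknown flow. Total out = 3391 + N.
ore balance: 1837 + 0.649·N = 0.564·(3391 + N)
(0.649 − 0.564)·N = 0.564×3391 − 1837 = 75.569
N = 75.569 / 0.085 = 889.05 kg/s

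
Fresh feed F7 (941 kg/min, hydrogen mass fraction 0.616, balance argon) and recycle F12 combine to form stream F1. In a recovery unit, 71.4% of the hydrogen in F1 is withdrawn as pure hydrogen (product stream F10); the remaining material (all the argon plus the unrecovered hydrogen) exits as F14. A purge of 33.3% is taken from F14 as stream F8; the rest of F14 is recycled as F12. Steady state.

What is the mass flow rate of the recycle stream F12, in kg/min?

860.4 kg/min

argon enters only via F7 and leaves only via the purge: 941×0.384 = 0.333×(argon in F14), and the recovery unit passes all argon, so argon in F1 = argon in F14 = 1085.1 kg/min.
hydrogen in F1: m_A = 941×0.616 + (1−0.333)·(1−0.714)·m_A, so m_A = 579.66/0.8092 = 716.3 kg/min.
F14 = (1−0.714)×716.3 + 1085.1 = 1290 kg/min.
Recycle F12 = (1−0.333)×1290 = 860.42 kg/min.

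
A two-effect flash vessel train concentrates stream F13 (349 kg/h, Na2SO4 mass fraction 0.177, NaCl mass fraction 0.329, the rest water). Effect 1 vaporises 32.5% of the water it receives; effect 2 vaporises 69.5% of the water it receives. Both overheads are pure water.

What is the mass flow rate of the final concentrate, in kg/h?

water in feed = 349×0.494 = 172.41 kg/h.
After stage 1: water left = (1−0.325)×172.41 = 116.37; stream total = 292.97 kg/h.
After stage 2: water left = (1−0.695)×116.37 = 35.494; final concentrate = 212.09 kg/h.

212.1 kg/h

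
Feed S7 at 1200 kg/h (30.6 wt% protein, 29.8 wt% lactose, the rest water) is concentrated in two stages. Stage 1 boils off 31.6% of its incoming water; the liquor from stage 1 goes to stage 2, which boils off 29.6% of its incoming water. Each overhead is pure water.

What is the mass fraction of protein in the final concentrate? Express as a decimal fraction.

water in feed = 1200×0.396 = 475.2 kg/h.
After stage 1: water left = (1−0.316)×475.2 = 325.04; stream total = 1049.8 kg/h.
After stage 2: water left = (1−0.296)×325.04 = 228.83; final concentrate = 953.63 kg/h.
protein fraction = 367.2/953.63 = 0.385.

0.385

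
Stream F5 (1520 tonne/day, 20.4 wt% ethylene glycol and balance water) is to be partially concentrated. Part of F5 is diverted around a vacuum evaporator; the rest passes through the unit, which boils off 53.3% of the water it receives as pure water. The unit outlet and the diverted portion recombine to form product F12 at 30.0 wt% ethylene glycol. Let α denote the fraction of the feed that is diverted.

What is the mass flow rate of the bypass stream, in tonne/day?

All 1520×0.204 = 310.08 tonne/day of ethylene glycol reaches F12, so F12 = 310.08/0.300 = 1033.6 tonne/day and vapour = 486.4 tonne/day.
The evaporator receives (1−α)·1520 of feed at 0.796 water and removes 0.533 of that water:
0.533×0.796×(1−α)×1520 = 486.4
(1−α) = 486.4/644.89 = 0.7542;  α = 0.2458.
Bypass flow = 0.2458×1520 = 373.55 tonne/day.

373.6 tonne/day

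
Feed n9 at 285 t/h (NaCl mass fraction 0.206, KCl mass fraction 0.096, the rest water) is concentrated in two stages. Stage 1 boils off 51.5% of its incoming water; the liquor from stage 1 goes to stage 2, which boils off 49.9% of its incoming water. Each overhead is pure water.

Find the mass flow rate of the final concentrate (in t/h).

134.4 t/h

water in feed = 285×0.698 = 198.93 t/h.
After stage 1: water left = (1−0.515)×198.93 = 96.481; stream total = 182.55 t/h.
After stage 2: water left = (1−0.499)×96.481 = 48.337; final concentrate = 134.41 t/h.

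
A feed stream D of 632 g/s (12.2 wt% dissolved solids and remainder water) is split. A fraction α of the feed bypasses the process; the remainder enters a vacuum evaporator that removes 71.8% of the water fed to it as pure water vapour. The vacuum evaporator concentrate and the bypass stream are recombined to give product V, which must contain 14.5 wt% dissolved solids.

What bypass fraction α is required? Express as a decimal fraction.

0.748

All 632×0.122 = 77.104 g/s of dissolved solids reaches V, so V = 77.104/0.145 = 531.75 g/s and vapour = 100.25 g/s.
The evaporator receives (1−α)·632 of feed at 0.878 water and removes 0.718 of that water:
0.718×0.878×(1−α)×632 = 100.25
(1−α) = 100.25/398.42 = 0.2516;  α = 0.7484.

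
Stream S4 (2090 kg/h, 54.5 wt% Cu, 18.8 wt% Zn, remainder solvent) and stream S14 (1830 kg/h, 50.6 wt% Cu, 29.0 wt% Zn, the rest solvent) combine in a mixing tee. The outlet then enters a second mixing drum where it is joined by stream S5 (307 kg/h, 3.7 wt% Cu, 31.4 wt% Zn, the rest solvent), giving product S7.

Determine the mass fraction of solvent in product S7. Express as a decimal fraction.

Overall, product flow = 4227 kg/h.
solvent in = 2090×0.267 + 1830×0.204 + 307×0.649 = 1130.6 kg/h.
solvent fraction in S7 = 0.2675.

0.2675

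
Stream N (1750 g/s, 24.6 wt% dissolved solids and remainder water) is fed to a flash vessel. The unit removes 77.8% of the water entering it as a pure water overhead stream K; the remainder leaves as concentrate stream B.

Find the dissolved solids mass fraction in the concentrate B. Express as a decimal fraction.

0.5951

dissolved solids is not removed: 1750×0.246 = 430.5 g/s of dissolved solids enters B.
water entering = 1750×0.754 = 1319.5 g/s; overhead removed = 0.778×1319.5 = 1026.6 g/s.
Concentrate = 1750 − 1026.6 = 723.43 g/s.
Mass fraction = 430.5/723.43 = 0.5951.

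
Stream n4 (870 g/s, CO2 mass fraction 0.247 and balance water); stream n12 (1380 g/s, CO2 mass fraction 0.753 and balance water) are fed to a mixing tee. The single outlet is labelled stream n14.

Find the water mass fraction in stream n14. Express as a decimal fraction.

0.443

Total flow out = 870 + 1380 = 2250 g/s.
water in = 870×0.753 + 1380×0.247 = 995.97 g/s.
water mass fraction in n14 = 995.97/2250 = 0.443.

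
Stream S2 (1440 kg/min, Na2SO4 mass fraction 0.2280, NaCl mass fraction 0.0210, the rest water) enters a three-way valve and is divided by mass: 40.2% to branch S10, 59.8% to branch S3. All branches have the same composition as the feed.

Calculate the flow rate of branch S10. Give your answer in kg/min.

578.9 kg/min

Branch S10 flow = 0.402×1440 = 578.88 kg/min.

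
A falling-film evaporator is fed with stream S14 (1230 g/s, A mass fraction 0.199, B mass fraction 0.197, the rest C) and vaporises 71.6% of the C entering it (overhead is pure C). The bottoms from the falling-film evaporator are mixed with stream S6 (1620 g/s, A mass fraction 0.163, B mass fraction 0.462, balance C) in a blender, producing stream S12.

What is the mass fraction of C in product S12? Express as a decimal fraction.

0.353

Vapour removed = 0.716×0.604×1230 = 531.93 g/s; concentrate = 698.07 g/s.
C reaching the mixer = 210.99 (from concentrate) + 1620×0.375 = 818.49 g/s.
Product flow = 698.07 + 1620 = 2318.1 g/s; C fraction = 0.353.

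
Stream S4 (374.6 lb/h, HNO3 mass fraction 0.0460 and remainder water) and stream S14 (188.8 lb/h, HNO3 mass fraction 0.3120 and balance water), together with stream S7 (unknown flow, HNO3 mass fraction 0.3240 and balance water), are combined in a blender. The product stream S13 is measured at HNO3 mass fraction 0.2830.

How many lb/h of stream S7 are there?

2032 lb/h

Let S7 be the unknown flow. Total out = 563.4 + S7.
HNO3 balance: 76.137 + 0.324·S7 = 0.283·(563.4 + S7)
(0.324 − 0.283)·S7 = 0.283×563.4 − 76.137 = 83.305
S7 = 83.305 / 0.041 = 2031.8 lb/h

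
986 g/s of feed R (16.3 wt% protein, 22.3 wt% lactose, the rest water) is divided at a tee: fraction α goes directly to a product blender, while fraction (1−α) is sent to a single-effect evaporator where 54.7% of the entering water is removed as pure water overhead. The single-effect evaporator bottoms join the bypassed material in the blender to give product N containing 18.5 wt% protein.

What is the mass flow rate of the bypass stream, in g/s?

All 986×0.163 = 160.72 g/s of protein reaches N, so N = 160.72/0.185 = 868.75 g/s and vapour = 117.25 g/s.
The evaporator receives (1−α)·986 of feed at 0.614 water and removes 0.547 of that water:
0.547×0.614×(1−α)×986 = 117.25
(1−α) = 117.25/331.16 = 0.3541;  α = 0.6459.
Bypass flow = 0.6459×986 = 636.88 g/s.

636.9 g/s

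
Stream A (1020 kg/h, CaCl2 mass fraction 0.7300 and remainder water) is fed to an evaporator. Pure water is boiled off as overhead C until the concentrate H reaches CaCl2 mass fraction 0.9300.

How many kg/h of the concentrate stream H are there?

CaCl2 is conserved: 1020×0.730 = 744.6 kg/h all reports to the concentrate.
Concentrate = 744.6/(target fraction) = 800.65 kg/h.

800.6 kg/h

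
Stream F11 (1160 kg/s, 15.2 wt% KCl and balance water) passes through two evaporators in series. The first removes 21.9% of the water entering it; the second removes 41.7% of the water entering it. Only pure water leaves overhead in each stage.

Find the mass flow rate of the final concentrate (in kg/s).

624.2 kg/s

water in feed = 1160×0.848 = 983.68 kg/s.
After stage 1: water left = (1−0.219)×983.68 = 768.25; stream total = 944.57 kg/s.
After stage 2: water left = (1−0.417)×768.25 = 447.89; final concentrate = 624.21 kg/s.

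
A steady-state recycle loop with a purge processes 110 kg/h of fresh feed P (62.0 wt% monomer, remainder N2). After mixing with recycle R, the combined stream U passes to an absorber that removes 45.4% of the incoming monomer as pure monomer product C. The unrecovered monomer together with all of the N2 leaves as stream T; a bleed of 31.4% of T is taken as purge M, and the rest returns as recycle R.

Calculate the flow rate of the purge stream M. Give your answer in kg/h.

N2 enters only via P and leaves only via the purge: 110×0.380 = 0.314×(N2 in T), and the absorber passes all N2, so N2 in U = N2 in T = 133.12 kg/h.
monomer in U: m_A = 110×0.620 + (1−0.314)·(1−0.454)·m_A, so m_A = 68.2/0.6254 = 109.04 kg/h.
T = (1−0.454)×109.04 + 133.12 = 192.66 kg/h.
Purge M = 0.314×192.66 = 60.495 kg/h.

60.49 kg/h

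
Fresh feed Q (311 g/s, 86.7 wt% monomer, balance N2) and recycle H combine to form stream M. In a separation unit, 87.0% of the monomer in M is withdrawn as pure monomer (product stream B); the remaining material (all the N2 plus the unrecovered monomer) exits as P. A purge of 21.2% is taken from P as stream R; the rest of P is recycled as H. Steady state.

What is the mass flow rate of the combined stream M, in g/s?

N2 enters only via Q and leaves only via the purge: 311×0.133 = 0.212×(N2 in P), and the separation unit passes all N2, so N2 in M = N2 in P = 195.11 g/s.
monomer in M: m_A = 311×0.867 + (1−0.212)·(1−0.870)·m_A, so m_A = 269.64/0.8976 = 300.41 g/s.
M = 300.41 + 195.11 = 495.52 g/s.

495.5 g/s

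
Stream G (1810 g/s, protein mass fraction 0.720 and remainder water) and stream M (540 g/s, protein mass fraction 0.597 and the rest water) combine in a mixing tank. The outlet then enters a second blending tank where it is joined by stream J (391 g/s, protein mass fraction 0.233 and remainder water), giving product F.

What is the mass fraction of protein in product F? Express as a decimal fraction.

Overall, product flow = 2741 g/s.
protein in = 1810×0.720 + 540×0.597 + 391×0.233 = 1716.7 g/s.
protein fraction in F = 0.626.

0.626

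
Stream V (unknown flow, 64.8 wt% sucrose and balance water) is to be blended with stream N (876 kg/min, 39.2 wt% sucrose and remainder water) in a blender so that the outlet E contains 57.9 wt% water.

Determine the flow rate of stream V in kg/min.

Let V be the unknown flow. Total out = 876 + V.
water balance: 532.61 + 0.352·V = 0.579·(876 + V)
(0.352 − 0.579)·V = 0.579×876 − 532.61 = -25.404
V = -25.404 / -0.227 = 111.91 kg/min

111.9 kg/min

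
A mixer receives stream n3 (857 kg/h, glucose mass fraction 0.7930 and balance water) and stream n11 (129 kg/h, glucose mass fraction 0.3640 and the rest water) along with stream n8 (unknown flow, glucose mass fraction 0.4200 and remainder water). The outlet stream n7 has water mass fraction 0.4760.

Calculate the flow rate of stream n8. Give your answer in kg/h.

Let n8 be the unknown flow. Total out = 986 + n8.
water balance: 259.44 + 0.580·n8 = 0.476·(986 + n8)
(0.580 − 0.476)·n8 = 0.476×986 − 259.44 = 209.89
n8 = 209.89 / 0.104 = 2018.2 kg/h

2018 kg/h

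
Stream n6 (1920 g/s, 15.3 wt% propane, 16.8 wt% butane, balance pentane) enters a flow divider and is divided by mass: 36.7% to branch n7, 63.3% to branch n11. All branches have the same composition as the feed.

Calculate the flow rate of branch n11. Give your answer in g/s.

1215 g/s

Branch n11 flow = 0.633×1920 = 1215.4 g/s.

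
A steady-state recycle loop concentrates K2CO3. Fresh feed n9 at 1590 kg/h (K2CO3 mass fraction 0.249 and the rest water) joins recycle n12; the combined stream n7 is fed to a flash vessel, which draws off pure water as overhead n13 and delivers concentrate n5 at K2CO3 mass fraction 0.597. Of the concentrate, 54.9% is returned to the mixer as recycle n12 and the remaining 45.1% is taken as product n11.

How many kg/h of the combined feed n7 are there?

Overall K2CO3 balance (none leaves overhead): K2CO3 in fresh feed = K2CO3 in product, i.e. 1590×0.249 = (1−0.549)·n5·0.597.
n5 = 395.91/(0.597×0.451) = 1470.4 kg/h.
Recycle n12 = 0.549×1470.4 = 807.27 kg/h.
Combined feed n7 = 1590 + 807.27 = 2397.3 kg/h.

2397 kg/h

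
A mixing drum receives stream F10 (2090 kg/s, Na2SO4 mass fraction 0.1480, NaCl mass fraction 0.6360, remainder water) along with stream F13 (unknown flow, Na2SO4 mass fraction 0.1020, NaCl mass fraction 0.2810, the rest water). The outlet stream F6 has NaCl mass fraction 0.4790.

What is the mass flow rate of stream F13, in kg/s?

1657 kg/s

Let F13 be the unknown flow. Total out = 2090 + F13.
NaCl balance: 1329.2 + 0.281·F13 = 0.479·(2090 + F13)
(0.281 − 0.479)·F13 = 0.479×2090 − 1329.2 = -328.13
F13 = -328.13 / -0.198 = 1657.2 kg/s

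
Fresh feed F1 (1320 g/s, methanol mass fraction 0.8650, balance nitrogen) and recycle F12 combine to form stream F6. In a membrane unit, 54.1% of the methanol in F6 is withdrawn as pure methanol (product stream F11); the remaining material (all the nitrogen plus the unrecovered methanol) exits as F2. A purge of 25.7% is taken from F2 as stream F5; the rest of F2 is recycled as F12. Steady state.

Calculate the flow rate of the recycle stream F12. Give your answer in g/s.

nitrogen enters only via F1 and leaves only via the purge: 1320×0.135 = 0.257×(nitrogen in F2), and the membrane unit passes all nitrogen, so nitrogen in F6 = nitrogen in F2 = 693.39 g/s.
methanol in F6: m_A = 1320×0.865 + (1−0.257)·(1−0.541)·m_A, so m_A = 1141.8/0.6590 = 1732.7 g/s.
F2 = (1−0.541)×1732.7 + 693.39 = 1488.7 g/s.
Recycle F12 = (1−0.257)×1488.7 = 1106.1 g/s.

1106 g/s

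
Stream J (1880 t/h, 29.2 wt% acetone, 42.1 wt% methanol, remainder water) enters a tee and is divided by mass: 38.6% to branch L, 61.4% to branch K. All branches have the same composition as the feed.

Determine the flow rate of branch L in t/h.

725.7 t/h

Branch L flow = 0.386×1880 = 725.68 t/h.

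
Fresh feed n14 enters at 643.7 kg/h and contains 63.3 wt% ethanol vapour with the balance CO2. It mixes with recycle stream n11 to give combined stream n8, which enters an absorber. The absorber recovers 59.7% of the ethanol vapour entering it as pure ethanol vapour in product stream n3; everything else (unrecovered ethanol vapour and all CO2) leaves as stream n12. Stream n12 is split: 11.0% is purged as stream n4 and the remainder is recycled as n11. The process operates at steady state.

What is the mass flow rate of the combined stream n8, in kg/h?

CO2 enters only via n14 and leaves only via the purge: 643.7×0.367 = 0.110×(CO2 in n12), and the absorber passes all CO2, so CO2 in n8 = CO2 in n12 = 2147.6 kg/h.
ethanol vapour in n8: m_A = 643.7×0.633 + (1−0.110)·(1−0.597)·m_A, so m_A = 407.46/0.6413 = 635.34 kg/h.
n8 = 635.34 + 2147.6 = 2783 kg/h.

2783 kg/h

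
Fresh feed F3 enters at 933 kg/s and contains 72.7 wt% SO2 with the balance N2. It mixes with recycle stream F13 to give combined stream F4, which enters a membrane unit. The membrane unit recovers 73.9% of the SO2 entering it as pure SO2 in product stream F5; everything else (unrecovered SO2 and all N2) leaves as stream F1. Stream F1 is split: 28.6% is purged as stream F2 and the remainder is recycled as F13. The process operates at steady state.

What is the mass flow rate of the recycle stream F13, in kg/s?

N2 enters only via F3 and leaves only via the purge: 933×0.273 = 0.286×(N2 in F1), and the membrane unit passes all N2, so N2 in F4 = N2 in F1 = 890.59 kg/s.
SO2 in F4: m_A = 933×0.727 + (1−0.286)·(1−0.739)·m_A, so m_A = 678.29/0.8136 = 833.64 kg/s.
F1 = (1−0.739)×833.64 + 890.59 = 1108.2 kg/s.
Recycle F13 = (1−0.286)×1108.2 = 791.23 kg/s.

791.2 kg/s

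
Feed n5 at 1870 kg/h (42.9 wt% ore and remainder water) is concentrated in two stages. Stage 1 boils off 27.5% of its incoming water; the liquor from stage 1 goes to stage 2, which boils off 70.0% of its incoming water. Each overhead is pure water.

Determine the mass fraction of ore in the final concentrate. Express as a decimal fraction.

water in feed = 1870×0.571 = 1067.8 kg/h.
After stage 1: water left = (1−0.275)×1067.8 = 774.13; stream total = 1576.4 kg/h.
After stage 2: water left = (1−0.700)×774.13 = 232.24; final concentrate = 1034.5 kg/h.
ore fraction = 802.23/1034.5 = 0.775.

0.775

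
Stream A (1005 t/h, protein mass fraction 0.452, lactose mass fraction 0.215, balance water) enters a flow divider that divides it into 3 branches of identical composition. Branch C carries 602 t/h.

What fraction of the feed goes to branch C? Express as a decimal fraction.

0.599

Fraction to C = 602/1005 = 0.5990.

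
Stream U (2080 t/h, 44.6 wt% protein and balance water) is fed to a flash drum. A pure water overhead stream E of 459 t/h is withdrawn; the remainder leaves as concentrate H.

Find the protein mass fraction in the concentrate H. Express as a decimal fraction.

0.572

protein is not removed: 2080×0.446 = 927.68 t/h of protein enters H.
Concentrate = 2080 − 459 = 1621 t/h.
Mass fraction = 927.68/1621 = 0.572.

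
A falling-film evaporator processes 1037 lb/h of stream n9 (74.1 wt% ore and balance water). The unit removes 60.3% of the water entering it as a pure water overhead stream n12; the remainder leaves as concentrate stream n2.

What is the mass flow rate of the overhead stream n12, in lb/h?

162 lb/h

water entering = 1037×0.259 = 268.58 lb/h; overhead removed = 0.603×268.58 = 161.96 lb/h.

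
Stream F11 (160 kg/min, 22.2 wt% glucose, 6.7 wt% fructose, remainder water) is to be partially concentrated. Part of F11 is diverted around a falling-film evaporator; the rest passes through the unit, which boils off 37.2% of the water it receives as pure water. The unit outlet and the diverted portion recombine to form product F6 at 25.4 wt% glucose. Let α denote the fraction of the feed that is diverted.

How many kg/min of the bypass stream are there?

83.79 kg/min

All 160×0.222 = 35.52 kg/min of glucose reaches F6, so F6 = 35.52/0.254 = 139.84 kg/min and vapour = 20.157 kg/min.
The evaporator receives (1−α)·160 of feed at 0.711 water and removes 0.372 of that water:
0.372×0.711×(1−α)×160 = 20.157
(1−α) = 20.157/42.319 = 0.4763;  α = 0.5237.
Bypass flow = 0.5237×160 = 83.788 kg/min.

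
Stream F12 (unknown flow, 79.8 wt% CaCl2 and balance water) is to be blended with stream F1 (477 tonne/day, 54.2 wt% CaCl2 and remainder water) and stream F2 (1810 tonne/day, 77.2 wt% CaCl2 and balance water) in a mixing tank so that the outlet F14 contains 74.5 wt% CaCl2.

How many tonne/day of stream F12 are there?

904.9 tonne/day

Let F12 be the unknown flow. Total out = 2287 + F12.
CaCl2 balance: 1655.9 + 0.798·F12 = 0.745·(2287 + F12)
(0.798 − 0.745)·F12 = 0.745×2287 − 1655.9 = 47.961
F12 = 47.961 / 0.053 = 904.92 tonne/day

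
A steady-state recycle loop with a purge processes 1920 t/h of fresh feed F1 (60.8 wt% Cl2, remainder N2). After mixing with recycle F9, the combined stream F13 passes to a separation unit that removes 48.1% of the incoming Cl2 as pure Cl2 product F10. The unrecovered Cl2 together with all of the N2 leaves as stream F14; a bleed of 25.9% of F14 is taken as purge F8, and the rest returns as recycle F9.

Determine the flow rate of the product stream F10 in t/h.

912.4 t/h

Cl2 in F13: m_A = 1920×0.608 + (1−0.259)·(1−0.481)·m_A, so m_A = 1167.4/0.6154 = 1896.8 t/h.
Product F10 = 0.481×1896.8 = 912.38 t/h.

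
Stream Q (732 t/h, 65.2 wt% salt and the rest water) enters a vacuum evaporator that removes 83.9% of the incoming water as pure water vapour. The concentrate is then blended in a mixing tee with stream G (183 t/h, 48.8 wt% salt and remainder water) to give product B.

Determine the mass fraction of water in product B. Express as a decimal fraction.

0.1921

Vapour removed = 0.839×0.348×732 = 213.72 t/h; concentrate = 518.28 t/h.
water reaching the mixer = 41.012 (from concentrate) + 183×0.512 = 134.71 t/h.
Product flow = 518.28 + 183 = 701.28 t/h; water fraction = 0.1921.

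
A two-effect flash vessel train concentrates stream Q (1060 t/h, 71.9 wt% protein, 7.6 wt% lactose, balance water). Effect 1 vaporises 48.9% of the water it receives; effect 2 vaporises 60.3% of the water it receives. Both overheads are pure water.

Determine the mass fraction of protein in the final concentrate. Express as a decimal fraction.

water in feed = 1060×0.205 = 217.3 t/h.
After stage 1: water left = (1−0.489)×217.3 = 111.04; stream total = 953.74 t/h.
After stage 2: water left = (1−0.603)×111.04 = 44.083; final concentrate = 886.78 t/h.
protein fraction = 762.14/886.78 = 0.859.

0.859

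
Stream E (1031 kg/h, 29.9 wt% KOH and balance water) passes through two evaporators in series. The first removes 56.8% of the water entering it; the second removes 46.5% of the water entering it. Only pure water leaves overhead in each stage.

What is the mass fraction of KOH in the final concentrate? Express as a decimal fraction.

0.649

water in feed = 1031×0.701 = 722.73 kg/h.
After stage 1: water left = (1−0.568)×722.73 = 312.22; stream total = 620.49 kg/h.
After stage 2: water left = (1−0.465)×312.22 = 167.04; final concentrate = 475.31 kg/h.
KOH fraction = 308.27/475.31 = 0.649.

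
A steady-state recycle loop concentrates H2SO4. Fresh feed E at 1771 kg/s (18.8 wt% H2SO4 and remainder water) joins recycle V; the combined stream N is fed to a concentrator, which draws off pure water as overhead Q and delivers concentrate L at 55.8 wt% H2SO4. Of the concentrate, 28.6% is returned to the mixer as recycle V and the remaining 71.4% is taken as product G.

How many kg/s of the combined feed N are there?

2010 kg/s

Overall H2SO4 balance (none leaves overhead): H2SO4 in fresh feed = H2SO4 in product, i.e. 1771×0.188 = (1−0.286)·L·0.558.
L = 332.95/(0.558×0.714) = 835.69 kg/s.
Recycle V = 0.286×835.69 = 239.01 kg/s.
Combined feed N = 1771 + 239.01 = 2010 kg/s.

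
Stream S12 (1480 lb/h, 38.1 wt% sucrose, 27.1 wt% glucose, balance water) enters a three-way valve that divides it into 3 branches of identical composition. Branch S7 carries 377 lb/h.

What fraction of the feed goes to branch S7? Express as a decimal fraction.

0.255

Fraction to S7 = 377/1480 = 0.2547.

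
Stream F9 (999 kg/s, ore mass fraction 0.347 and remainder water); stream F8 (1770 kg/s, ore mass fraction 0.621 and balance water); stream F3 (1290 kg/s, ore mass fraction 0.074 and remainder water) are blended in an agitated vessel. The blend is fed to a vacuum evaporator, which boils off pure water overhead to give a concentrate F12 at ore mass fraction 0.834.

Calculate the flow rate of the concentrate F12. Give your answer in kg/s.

ore entering = 999×0.347 + 1770×0.621 + 1290×0.074 = 1541.3 kg/s.
All ore reports to F12, so F12 = 1541.3/0.834 = 1848.1 kg/s.

1848 kg/s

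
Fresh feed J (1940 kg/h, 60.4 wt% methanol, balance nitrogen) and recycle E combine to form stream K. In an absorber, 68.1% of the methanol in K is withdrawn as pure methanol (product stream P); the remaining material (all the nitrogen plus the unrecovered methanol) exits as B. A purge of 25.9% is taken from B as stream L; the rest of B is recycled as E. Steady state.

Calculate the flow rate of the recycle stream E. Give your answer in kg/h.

nitrogen enters only via J and leaves only via the purge: 1940×0.396 = 0.259×(nitrogen in B), and the absorber passes all nitrogen, so nitrogen in K = nitrogen in B = 2966.2 kg/h.
methanol in K: m_A = 1940×0.604 + (1−0.259)·(1−0.681)·m_A, so m_A = 1171.8/0.7636 = 1534.5 kg/h.
B = (1−0.681)×1534.5 + 2966.2 = 3455.7 kg/h.
Recycle E = (1−0.259)×3455.7 = 2560.7 kg/h.

2561 kg/h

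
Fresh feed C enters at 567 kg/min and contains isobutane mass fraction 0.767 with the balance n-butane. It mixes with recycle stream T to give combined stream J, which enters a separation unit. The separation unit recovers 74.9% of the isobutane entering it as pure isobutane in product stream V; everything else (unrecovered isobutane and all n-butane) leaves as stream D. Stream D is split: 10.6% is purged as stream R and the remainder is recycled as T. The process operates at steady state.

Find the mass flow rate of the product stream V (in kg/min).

420 kg/min

isobutane in J: m_A = 567×0.767 + (1−0.106)·(1−0.749)·m_A, so m_A = 434.89/0.7756 = 560.71 kg/min.
Product V = 0.749×560.71 = 419.97 kg/min.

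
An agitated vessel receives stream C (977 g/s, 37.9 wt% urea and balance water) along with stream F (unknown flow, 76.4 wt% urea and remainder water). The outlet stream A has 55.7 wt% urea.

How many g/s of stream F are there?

Let F be the unknown flow. Total out = 977 + F.
urea balance: 370.28 + 0.764·F = 0.557·(977 + F)
(0.764 − 0.557)·F = 0.557×977 − 370.28 = 173.91
F = 173.91 / 0.207 = 840.13 g/s

840.1 g/s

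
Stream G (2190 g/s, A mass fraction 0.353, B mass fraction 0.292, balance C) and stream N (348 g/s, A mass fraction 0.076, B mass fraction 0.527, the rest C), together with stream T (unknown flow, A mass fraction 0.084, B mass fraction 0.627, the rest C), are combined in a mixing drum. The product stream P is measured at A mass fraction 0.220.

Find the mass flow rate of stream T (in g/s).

1773 g/s

Let T be the unknown flow. Total out = 2538 + T.
A balance: 799.52 + 0.084·T = 0.220·(2538 + T)
(0.084 − 0.220)·T = 0.220×2538 − 799.52 = -241.16
T = -241.16 / -0.136 = 1773.2 g/s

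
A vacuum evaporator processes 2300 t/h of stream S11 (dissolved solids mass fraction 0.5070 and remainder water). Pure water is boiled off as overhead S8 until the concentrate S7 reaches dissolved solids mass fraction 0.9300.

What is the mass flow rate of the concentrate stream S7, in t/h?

1254 t/h

dissolved solids is conserved: 2300×0.507 = 1166.1 t/h all reports to the concentrate.
Concentrate = 1166.1/(target fraction) = 1253.9 t/h.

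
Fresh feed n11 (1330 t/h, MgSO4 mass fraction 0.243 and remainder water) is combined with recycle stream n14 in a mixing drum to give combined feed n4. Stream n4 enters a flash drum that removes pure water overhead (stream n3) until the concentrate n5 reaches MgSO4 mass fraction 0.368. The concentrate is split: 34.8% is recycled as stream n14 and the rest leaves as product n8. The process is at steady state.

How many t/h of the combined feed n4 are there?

Overall MgSO4 balance (none leaves overhead): MgSO4 in fresh feed = MgSO4 in product, i.e. 1330×0.243 = (1−0.348)·n5·0.368.
n5 = 323.19/(0.368×0.652) = 1347 t/h.
Recycle n14 = 0.348×1347 = 468.75 t/h.
Combined feed n4 = 1330 + 468.75 = 1798.8 t/h.

1799 t/h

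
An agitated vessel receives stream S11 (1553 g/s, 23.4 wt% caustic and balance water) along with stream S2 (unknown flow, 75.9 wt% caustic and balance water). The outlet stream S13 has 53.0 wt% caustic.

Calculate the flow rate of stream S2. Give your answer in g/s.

Let S2 be the unknown flow. Total out = 1553 + S2.
caustic balance: 363.4 + 0.759·S2 = 0.530·(1553 + S2)
(0.759 − 0.530)·S2 = 0.530×1553 − 363.4 = 459.69
S2 = 459.69 / 0.229 = 2007.4 g/s

2007 g/s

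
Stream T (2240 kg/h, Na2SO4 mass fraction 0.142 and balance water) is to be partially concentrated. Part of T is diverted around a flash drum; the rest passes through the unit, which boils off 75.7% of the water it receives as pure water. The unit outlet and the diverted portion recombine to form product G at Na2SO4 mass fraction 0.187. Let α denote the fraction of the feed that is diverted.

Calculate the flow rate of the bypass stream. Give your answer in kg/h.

1410 kg/h

All 2240×0.142 = 318.08 kg/h of Na2SO4 reaches G, so G = 318.08/0.187 = 1701 kg/h and vapour = 539.04 kg/h.
The evaporator receives (1−α)·2240 of feed at 0.858 water and removes 0.757 of that water:
0.757×0.858×(1−α)×2240 = 539.04
(1−α) = 539.04/1454.9 = 0.3705;  α = 0.6295.
Bypass flow = 0.6295×2240 = 1410.1 kg/h.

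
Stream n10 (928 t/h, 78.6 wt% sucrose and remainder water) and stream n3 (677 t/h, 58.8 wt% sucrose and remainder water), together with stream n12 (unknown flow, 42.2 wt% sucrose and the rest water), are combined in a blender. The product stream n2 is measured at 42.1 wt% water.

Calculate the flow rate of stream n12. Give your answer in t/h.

1262 t/h

Let n12 be the unknown flow. Total out = 1605 + n12.
water balance: 477.52 + 0.578·n12 = 0.421·(1605 + n12)
(0.578 − 0.421)·n12 = 0.421×1605 − 477.52 = 198.19
n12 = 198.19 / 0.157 = 1262.4 t/h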